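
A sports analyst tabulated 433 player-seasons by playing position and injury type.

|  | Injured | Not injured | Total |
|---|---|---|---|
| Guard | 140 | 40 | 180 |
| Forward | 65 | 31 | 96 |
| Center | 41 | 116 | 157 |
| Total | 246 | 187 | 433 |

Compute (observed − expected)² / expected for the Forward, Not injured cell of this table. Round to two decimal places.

2.64

Row total (Forward) = 96; column total (Not injured) = 187; N = 433.
Expected count E = 96 × 187 / 433 = 41.460.
Contribution = (O − E)²/E = (31 − 41.460)² / 41.460 = 2.64.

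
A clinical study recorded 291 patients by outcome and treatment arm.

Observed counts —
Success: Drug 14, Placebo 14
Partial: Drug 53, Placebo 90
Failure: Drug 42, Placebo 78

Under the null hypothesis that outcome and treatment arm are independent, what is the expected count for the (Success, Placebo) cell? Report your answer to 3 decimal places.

17.512

Row total (Success) = 28; column total (Placebo) = 182; grand total N = 291.
Expected count = (row total × column total) / N = 28 × 182 / 291 = 17.512.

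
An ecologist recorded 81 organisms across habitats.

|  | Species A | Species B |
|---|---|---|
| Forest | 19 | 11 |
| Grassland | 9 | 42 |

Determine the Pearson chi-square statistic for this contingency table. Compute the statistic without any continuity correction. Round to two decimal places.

Row totals: 30, 51. Column totals: 28, 53. Grand total N = 81.
Expected counts (row total × column total / N):
  Forest, Species A: 30×28/81 = 10.370
  Forest, Species B: 30×53/81 = 19.630
  Grassland, Species A: 51×28/81 = 17.630
  Grassland, Species B: 51×53/81 = 33.370
Contributions (O − E)²/E:
  (19 − 10.370)²/10.370 = 7.1820
  (11 − 19.630)²/19.630 = 3.7940
  (9 − 17.630)²/17.630 = 4.2244
  (42 − 33.370)²/33.370 = 2.2319
χ² = 7.1820 + 3.7940 + 4.2244 + 2.2319 = 17.43

17.43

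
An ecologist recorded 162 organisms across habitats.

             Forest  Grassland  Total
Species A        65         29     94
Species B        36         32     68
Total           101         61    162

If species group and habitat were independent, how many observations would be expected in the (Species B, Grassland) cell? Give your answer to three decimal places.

25.605

Row total (Species B) = 68; column total (Grassland) = 61; grand total N = 162.
Expected count = (row total × column total) / N = 68 × 61 / 162 = 25.605.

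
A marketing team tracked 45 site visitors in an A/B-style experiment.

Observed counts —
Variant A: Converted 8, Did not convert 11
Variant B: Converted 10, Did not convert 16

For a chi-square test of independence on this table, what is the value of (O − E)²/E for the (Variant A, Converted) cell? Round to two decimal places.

Row total (Variant A) = 19; column total (Converted) = 18; N = 45.
Expected count E = 19 × 18 / 45 = 7.600.
Contribution = (O − E)²/E = (8 − 7.600)² / 7.600 = 0.02.

0.02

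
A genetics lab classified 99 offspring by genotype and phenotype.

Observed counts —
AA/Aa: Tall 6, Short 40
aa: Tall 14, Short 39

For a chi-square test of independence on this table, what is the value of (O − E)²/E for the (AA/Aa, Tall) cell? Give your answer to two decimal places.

1.17

Row total (AA/Aa) = 46; column total (Tall) = 20; N = 99.
Expected count E = 46 × 20 / 99 = 9.293.
Contribution = (O − E)²/E = (6 − 9.293)² / 9.293 = 1.17.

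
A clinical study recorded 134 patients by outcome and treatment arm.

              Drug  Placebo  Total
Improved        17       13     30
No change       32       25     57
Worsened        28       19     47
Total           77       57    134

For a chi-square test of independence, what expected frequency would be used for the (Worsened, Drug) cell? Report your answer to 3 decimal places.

Row total (Worsened) = 47; column total (Drug) = 77; grand total N = 134.
Expected count = (row total × column total) / N = 47 × 77 / 134 = 27.007.

27.007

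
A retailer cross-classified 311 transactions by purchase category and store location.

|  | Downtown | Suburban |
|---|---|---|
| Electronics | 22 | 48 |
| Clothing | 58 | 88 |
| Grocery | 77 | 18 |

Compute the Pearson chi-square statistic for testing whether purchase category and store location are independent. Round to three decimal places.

Row totals: 70, 146, 95. Column totals: 157, 154. Grand total N = 311.
Expected counts (row total × column total / N):
  Electronics, Downtown: 70×157/311 = 35.3376
  Electronics, Suburban: 70×154/311 = 34.6624
  Clothing, Downtown: 146×157/311 = 73.7042
  Clothing, Suburban: 146×154/311 = 72.2958
  Grocery, Downtown: 95×157/311 = 47.9582
  Grocery, Suburban: 95×154/311 = 47.0418
Contributions (O − E)²/E:
  (22 − 35.3376)²/35.3376 = 5.0341
  (48 − 34.6624)²/34.6624 = 5.1321
  (58 − 73.7042)²/73.7042 = 3.3461
  (88 − 72.2958)²/72.2958 = 3.4113
  (77 − 47.9582)²/47.9582 = 17.5867
  (18 − 47.0418)²/47.0418 = 17.9293
χ² = 5.0341 + 5.1321 + 3.3461 + 3.4113 + 17.5867 + 17.9293 = 52.440

52.440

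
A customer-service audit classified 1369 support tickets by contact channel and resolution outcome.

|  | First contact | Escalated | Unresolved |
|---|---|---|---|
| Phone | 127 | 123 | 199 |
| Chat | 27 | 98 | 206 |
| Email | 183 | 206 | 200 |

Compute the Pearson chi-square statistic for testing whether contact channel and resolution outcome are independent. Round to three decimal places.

92.242

Row totals: 449, 331, 589. Column totals: 337, 427, 605. Grand total N = 1369.
Expected counts (row total × column total / N):
  Phone, First contact: 449×337/1369 = 110.5281
  Phone, Escalated: 449×427/1369 = 140.0460
  Phone, Unresolved: 449×605/1369 = 198.4259
  Chat, First contact: 331×337/1369 = 81.4806
  Chat, Escalated: 331×427/1369 = 103.2411
  Chat, Unresolved: 331×605/1369 = 146.2783
  Email, First contact: 589×337/1369 = 144.9912
  Email, Escalated: 589×427/1369 = 183.7129
  Email, Unresolved: 589×605/1369 = 260.2958
Contributions (O − E)²/E:
  (127 − 110.5281)²/110.5281 = 2.4548
  (123 − 140.0460)²/140.0460 = 2.0748
  (199 − 198.4259)²/198.4259 = 0.0017
  (27 − 81.4806)²/81.4806 = 36.4275
  (98 − 103.2411)²/103.2411 = 0.2661
  (206 − 146.2783)²/146.2783 = 24.3828
  (183 − 144.9912)²/144.9912 = 9.9638
  (206 − 183.7129)²/183.7129 = 2.7038
  (200 − 260.2958)²/260.2958 = 13.9671
χ² = 2.4548 + 2.0748 + 0.0017 + 36.4275 + 0.2661 + 24.3828 + 9.9638 + 2.7038 + 13.9671 = 92.242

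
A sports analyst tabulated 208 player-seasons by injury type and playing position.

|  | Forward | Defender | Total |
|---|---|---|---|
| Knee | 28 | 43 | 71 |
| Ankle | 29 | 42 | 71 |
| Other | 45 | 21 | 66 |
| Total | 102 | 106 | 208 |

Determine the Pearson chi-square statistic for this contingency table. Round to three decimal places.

14.205

Grand total N = 208.
Expected counts (row total × column total / N):
  Knee, Forward: 71×102/208 = 34.8173
  Knee, Defender: 71×106/208 = 36.1827
  Ankle, Forward: 71×102/208 = 34.8173
  Ankle, Defender: 71×106/208 = 36.1827
  Other, Forward: 66×102/208 = 32.3654
  Other, Defender: 66×106/208 = 33.6346
Contributions (O − E)²/E:
  (28 − 34.8173)²/34.8173 = 1.3348
  (43 − 36.1827)²/36.1827 = 1.2845
  (29 − 34.8173)²/34.8173 = 0.9720
  (42 − 36.1827)²/36.1827 = 0.9353
  (45 − 32.3654)²/32.3654 = 4.9322
  (21 − 33.6346)²/33.6346 = 4.7461
χ² = 1.3348 + 1.2845 + 0.9720 + 0.9353 + 4.9322 + 4.7461 = 14.205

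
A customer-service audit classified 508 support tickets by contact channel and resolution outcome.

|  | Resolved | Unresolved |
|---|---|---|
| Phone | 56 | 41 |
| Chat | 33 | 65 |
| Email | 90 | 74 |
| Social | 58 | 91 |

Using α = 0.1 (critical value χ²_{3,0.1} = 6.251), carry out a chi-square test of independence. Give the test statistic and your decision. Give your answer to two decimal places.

Row totals: 97, 98, 164, 149. Column totals: 237, 271. Grand total N = 508.
Expected counts (row total × column total / N):
  Phone, Resolved: 97×237/508 = 45.2539
  Phone, Unresolved: 97×271/508 = 51.7461
  Chat, Resolved: 98×237/508 = 45.7205
  Chat, Unresolved: 98×271/508 = 52.2795
  Email, Resolved: 164×237/508 = 76.5118
  Email, Unresolved: 164×271/508 = 87.4882
  Social, Resolved: 149×237/508 = 69.5138
  Social, Unresolved: 149×271/508 = 79.4862
Contributions (O − E)²/E:
  (56 − 45.2539)²/45.2539 = 2.5518
  (41 − 51.7461)²/51.7461 = 2.2316
  (33 − 45.7205)²/45.7205 = 3.5391
  (65 − 52.2795)²/52.2795 = 3.0951
  (90 − 76.5118)²/76.5118 = 2.3778
  (74 − 87.4882)²/87.4882 = 2.0795
  (58 − 69.5138)²/69.5138 = 1.9071
  (91 − 79.4862)²/79.4862 = 1.6678
χ² = 2.5518 + 2.2316 + 3.5391 + 3.0951 + 2.3778 + 2.0795 + 1.9071 + 1.6678 = 19.45
df = (4−1)(2−1) = 3. Since 19.45 > 6.251, reject the null hypothesis of independence at α = 0.1.

19.45; reject H₀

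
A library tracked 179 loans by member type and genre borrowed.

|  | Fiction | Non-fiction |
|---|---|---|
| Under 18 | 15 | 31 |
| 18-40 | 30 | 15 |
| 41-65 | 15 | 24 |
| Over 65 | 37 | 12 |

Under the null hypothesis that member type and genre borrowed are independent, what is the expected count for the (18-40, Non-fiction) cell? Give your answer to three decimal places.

20.615

Row total (18-40) = 45; column total (Non-fiction) = 82; grand total N = 179.
Expected count = (row total × column total) / N = 45 × 82 / 179 = 20.615.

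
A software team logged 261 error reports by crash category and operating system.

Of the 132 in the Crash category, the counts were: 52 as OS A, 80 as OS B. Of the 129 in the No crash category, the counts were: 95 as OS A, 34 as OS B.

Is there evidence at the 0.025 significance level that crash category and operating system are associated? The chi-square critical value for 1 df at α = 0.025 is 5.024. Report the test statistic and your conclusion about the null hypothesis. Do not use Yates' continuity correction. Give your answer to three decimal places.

31.109; reject H₀

Row totals: 132, 129. Column totals: 147, 114. Grand total N = 261.
Expected counts (row total × column total / N):
  Crash, OS A: 132×147/261 = 74.3448
  Crash, OS B: 132×114/261 = 57.6552
  No crash, OS A: 129×147/261 = 72.6552
  No crash, OS B: 129×114/261 = 56.3448
Contributions (O − E)²/E:
  (52 − 74.3448)²/74.3448 = 6.7159
  (80 − 57.6552)²/57.6552 = 8.6599
  (95 − 72.6552)²/72.6552 = 6.8720
  (34 − 56.3448)²/56.3448 = 8.8613
χ² = 6.7159 + 8.6599 + 6.8720 + 8.8613 = 31.109
df = (2−1)(2−1) = 1. Since 31.109 > 5.024, reject the null hypothesis of independence at α = 0.025.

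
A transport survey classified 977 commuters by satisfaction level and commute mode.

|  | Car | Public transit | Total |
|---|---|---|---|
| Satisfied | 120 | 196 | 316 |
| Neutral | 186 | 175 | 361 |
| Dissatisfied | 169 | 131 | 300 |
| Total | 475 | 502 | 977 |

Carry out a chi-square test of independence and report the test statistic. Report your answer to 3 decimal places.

Grand total N = 977.
Expected counts (row total × column total / N):
  Satisfied, Car: 316×475/977 = 153.6336
  Satisfied, Public transit: 316×502/977 = 162.3664
  Neutral, Car: 361×475/977 = 175.5118
  Neutral, Public transit: 361×502/977 = 185.4882
  Dissatisfied, Car: 300×475/977 = 145.8547
  Dissatisfied, Public transit: 300×502/977 = 154.1453
Contributions (O − E)²/E:
  (120 − 153.6336)²/153.6336 = 7.3631
  (196 − 162.3664)²/162.3664 = 6.9671
  (186 − 175.5118)²/175.5118 = 0.6268
  (175 − 185.4882)²/185.4882 = 0.5930
  (169 − 145.8547)²/145.8547 = 3.6729
  (131 − 154.1453)²/154.1453 = 3.4753
χ² = 7.3631 + 6.9671 + 0.6268 + 0.5930 + 3.6729 + 3.4753 = 22.698

22.698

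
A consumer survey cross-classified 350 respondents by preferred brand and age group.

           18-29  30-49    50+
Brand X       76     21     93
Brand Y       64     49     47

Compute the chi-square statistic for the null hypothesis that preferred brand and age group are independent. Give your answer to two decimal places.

Row totals: 190, 160. Column totals: 140, 70, 140. Grand total N = 350.
Expected counts (row total × column total / N):
  Brand X, 18-29: 190×140/350 = 76.000
  Brand X, 30-49: 190×70/350 = 38.000
  Brand X, 50+: 190×140/350 = 76.000
  Brand Y, 18-29: 160×140/350 = 64.000
  Brand Y, 30-49: 160×70/350 = 32.000
  Brand Y, 50+: 160×140/350 = 64.000
Contributions (O − E)²/E:
  (76 − 76.000)²/76.000 = 0.0000
  (21 − 38.000)²/38.000 = 7.6053
  (93 − 76.000)²/76.000 = 3.8026
  (64 − 64.000)²/64.000 = 0.0000
  (49 − 32.000)²/32.000 = 9.0313
  (47 − 64.000)²/64.000 = 4.5156
χ² = 0.0000 + 7.6053 + 3.8026 + 0.0000 + 9.0313 + 4.5156 = 24.95

24.95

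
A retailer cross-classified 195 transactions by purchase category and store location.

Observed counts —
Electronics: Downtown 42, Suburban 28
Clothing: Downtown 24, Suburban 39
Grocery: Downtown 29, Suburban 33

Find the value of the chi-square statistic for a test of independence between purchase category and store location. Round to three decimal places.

Row totals: 70, 63, 62. Column totals: 95, 100. Grand total N = 195.
Expected counts (row total × column total / N):
  Electronics, Downtown: 70×95/195 = 34.1026
  Electronics, Suburban: 70×100/195 = 35.8974
  Clothing, Downtown: 63×95/195 = 30.6923
  Clothing, Suburban: 63×100/195 = 32.3077
  Grocery, Downtown: 62×95/195 = 30.2051
  Grocery, Suburban: 62×100/195 = 31.7949
Contributions (O − E)²/E:
  (42 − 34.1026)²/34.1026 = 1.8289
  (28 − 35.8974)²/35.8974 = 1.7374
  (24 − 30.6923)²/30.6923 = 1.4592
  (39 − 32.3077)²/32.3077 = 1.3863
  (29 − 30.2051)²/30.2051 = 0.0481
  (33 − 31.7949)²/31.7949 = 0.0457
χ² = 1.8289 + 1.7374 + 1.4592 + 1.3863 + 0.0481 + 0.0457 = 6.506

6.506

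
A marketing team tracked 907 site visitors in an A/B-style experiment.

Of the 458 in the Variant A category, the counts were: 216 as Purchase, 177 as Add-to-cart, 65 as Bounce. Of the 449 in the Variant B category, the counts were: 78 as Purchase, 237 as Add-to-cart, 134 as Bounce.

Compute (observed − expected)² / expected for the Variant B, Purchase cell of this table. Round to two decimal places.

31.34

Row total (Variant B) = 449; column total (Purchase) = 294; N = 907.
Expected count E = 449 × 294 / 907 = 145.541.
Contribution = (O − E)²/E = (78 − 145.541)² / 145.541 = 31.34.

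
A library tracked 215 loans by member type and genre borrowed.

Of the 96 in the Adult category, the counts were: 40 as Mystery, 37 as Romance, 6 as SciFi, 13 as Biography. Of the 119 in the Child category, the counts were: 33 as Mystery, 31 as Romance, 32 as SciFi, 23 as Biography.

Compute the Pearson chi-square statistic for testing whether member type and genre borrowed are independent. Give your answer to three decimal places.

Row totals: 96, 119. Column totals: 73, 68, 38, 36. Grand total N = 215.
Expected counts (row total × column total / N):
  Adult, Mystery: 96×73/215 = 32.5953
  Adult, Romance: 96×68/215 = 30.3628
  Adult, SciFi: 96×38/215 = 16.9674
  Adult, Biography: 96×36/215 = 16.0744
  Child, Mystery: 119×73/215 = 40.4047
  Child, Romance: 119×68/215 = 37.6372
  Child, SciFi: 119×38/215 = 21.0326
  Child, Biography: 119×36/215 = 19.9256
Contributions (O − E)²/E:
  (40 − 32.5953)²/32.5953 = 1.6821
  (37 − 30.3628)²/30.3628 = 1.4509
  (6 − 16.9674)²/16.9674 = 7.0891
  (13 − 16.0744)²/16.0744 = 0.5880
  (33 − 40.4047)²/40.4047 = 1.3570
  (31 − 37.6372)²/37.6372 = 1.1704
  (32 − 21.0326)²/21.0326 = 5.7189
  (23 − 19.9256)²/19.9256 = 0.4744
χ² = 1.6821 + 1.4509 + 7.0891 + 0.5880 + 1.3570 + 1.1704 + 5.7189 + 0.4744 = 19.531

19.531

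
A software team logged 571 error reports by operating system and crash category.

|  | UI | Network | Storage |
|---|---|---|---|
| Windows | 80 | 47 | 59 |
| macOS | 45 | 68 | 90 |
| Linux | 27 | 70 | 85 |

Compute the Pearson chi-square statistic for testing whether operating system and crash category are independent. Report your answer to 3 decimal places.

40.742

Row totals: 186, 203, 182. Column totals: 152, 185, 234. Grand total N = 571.
Expected counts (row total × column total / N):
  Windows, UI: 186×152/571 = 49.5131
  Windows, Network: 186×185/571 = 60.2627
  Windows, Storage: 186×234/571 = 76.2242
  macOS, UI: 203×152/571 = 54.0385
  macOS, Network: 203×185/571 = 65.7706
  macOS, Storage: 203×234/571 = 83.1909
  Linux, UI: 182×152/571 = 48.4483
  Linux, Network: 182×185/571 = 58.9667
  Linux, Storage: 182×234/571 = 74.5849
Contributions (O − E)²/E:
  (80 − 49.5131)²/49.5131 = 18.7718
  (47 − 60.2627)²/60.2627 = 2.9189
  (59 − 76.2242)²/76.2242 = 3.8921
  (45 − 54.0385)²/54.0385 = 1.5118
  (68 − 65.7706)²/65.7706 = 0.0756
  (90 − 83.1909)²/83.1909 = 0.5573
  (27 − 48.4483)²/48.4483 = 9.4953
  (70 − 58.9667)²/58.9667 = 2.0644
  (85 − 74.5849)²/74.5849 = 1.4544
χ² = 18.7718 + 2.9189 + 3.8921 + 1.5118 + 0.0756 + 0.5573 + 9.4953 + 2.0644 + 1.4544 = 40.742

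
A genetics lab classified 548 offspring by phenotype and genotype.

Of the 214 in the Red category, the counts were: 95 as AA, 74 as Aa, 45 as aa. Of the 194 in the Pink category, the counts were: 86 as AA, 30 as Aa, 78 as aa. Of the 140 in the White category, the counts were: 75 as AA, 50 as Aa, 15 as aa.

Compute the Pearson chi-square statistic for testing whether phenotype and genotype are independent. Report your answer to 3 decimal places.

Row totals: 214, 194, 140. Column totals: 256, 154, 138. Grand total N = 548.
Expected counts (row total × column total / N):
  Red, AA: 214×256/548 = 99.9708
  Red, Aa: 214×154/548 = 60.1387
  Red, aa: 214×138/548 = 53.8905
  Pink, AA: 194×256/548 = 90.6277
  Pink, Aa: 194×154/548 = 54.5182
  Pink, aa: 194×138/548 = 48.8540
  White, AA: 140×256/548 = 65.4015
  White, Aa: 140×154/548 = 39.3431
  White, aa: 140×138/548 = 35.2555
Contributions (O − E)²/E:
  (95 − 99.9708)²/99.9708 = 0.2472
  (74 − 60.1387)²/60.1387 = 3.1949
  (45 − 53.8905)²/53.8905 = 1.4667
  (86 − 90.6277)²/90.6277 = 0.2363
  (30 − 54.5182)²/54.5182 = 11.0264
  (78 − 48.8540)²/48.8540 = 17.3883
  (75 − 65.4015)²/65.4015 = 1.4087
  (50 − 39.3431)²/39.3431 = 2.8866
  (15 − 35.2555)²/35.2555 = 11.6375
χ² = 0.2472 + 3.1949 + 1.4667 + 0.2363 + 11.0264 + 17.3883 + 1.4087 + 2.8866 + 11.6375 = 49.493

49.493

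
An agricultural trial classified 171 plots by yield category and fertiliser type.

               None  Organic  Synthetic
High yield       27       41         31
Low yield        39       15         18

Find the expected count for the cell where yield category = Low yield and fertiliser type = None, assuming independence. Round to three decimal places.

27.789

Row total (Low yield) = 72; column total (None) = 66; grand total N = 171.
Expected count = (row total × column total) / N = 72 × 66 / 171 = 27.789.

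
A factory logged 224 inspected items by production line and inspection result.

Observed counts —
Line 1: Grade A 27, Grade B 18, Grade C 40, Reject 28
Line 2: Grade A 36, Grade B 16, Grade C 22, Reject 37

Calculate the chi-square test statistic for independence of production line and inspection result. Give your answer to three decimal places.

7.858

Row totals: 113, 111. Column totals: 63, 34, 62, 65. Grand total N = 224.
Expected counts (row total × column total / N):
  Line 1, Grade A: 113×63/224 = 31.7812
  Line 1, Grade B: 113×34/224 = 17.1518
  Line 1, Grade C: 113×62/224 = 31.2768
  Line 1, Reject: 113×65/224 = 32.7902
  Line 2, Grade A: 111×63/224 = 31.2188
  Line 2, Grade B: 111×34/224 = 16.8482
  Line 2, Grade C: 111×62/224 = 30.7232
  Line 2, Reject: 111×65/224 = 32.2098
Contributions (O − E)²/E:
  (27 − 31.7812)²/31.7812 = 0.7193
  (18 − 17.1518)²/17.1518 = 0.0419
  (40 − 31.2768)²/31.2768 = 2.4329
  (28 − 32.7902)²/32.7902 = 0.6998
  (36 − 31.2188)²/31.2188 = 0.7322
  (16 − 16.8482)²/16.8482 = 0.0427
  (22 − 30.7232)²/30.7232 = 2.4768
  (37 − 32.2098)²/32.2098 = 0.7124
χ² = 0.7193 + 0.0419 + 2.4329 + 0.6998 + 0.7322 + 0.0427 + 2.4768 + 0.7124 = 7.858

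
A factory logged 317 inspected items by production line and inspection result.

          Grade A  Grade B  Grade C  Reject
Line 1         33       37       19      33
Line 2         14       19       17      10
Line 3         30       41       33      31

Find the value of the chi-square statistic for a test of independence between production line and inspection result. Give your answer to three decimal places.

6.325

Row totals: 122, 60, 135. Column totals: 77, 97, 69, 74. Grand total N = 317.
Expected counts (row total × column total / N):
  Line 1, Grade A: 122×77/317 = 29.6341
  Line 1, Grade B: 122×97/317 = 37.3312
  Line 1, Grade C: 122×69/317 = 26.5552
  Line 1, Reject: 122×74/317 = 28.4795
  Line 2, Grade A: 60×77/317 = 14.5741
  Line 2, Grade B: 60×97/317 = 18.3596
  Line 2, Grade C: 60×69/317 = 13.0599
  Line 2, Reject: 60×74/317 = 14.0063
  Line 3, Grade A: 135×77/317 = 32.7918
  Line 3, Grade B: 135×97/317 = 41.3091
  Line 3, Grade C: 135×69/317 = 29.3849
  Line 3, Reject: 135×74/317 = 31.5142
Contributions (O − E)²/E:
  (33 − 29.6341)²/29.6341 = 0.3823
  (37 − 37.3312)²/37.3312 = 0.0029
  (19 − 26.5552)²/26.5552 = 2.1495
  (33 − 28.4795)²/28.4795 = 0.7175
  (14 − 14.5741)²/14.5741 = 0.0226
  (19 − 18.3596)²/18.3596 = 0.0223
  (17 − 13.0599)²/13.0599 = 1.1887
  (10 − 14.0063)²/14.0063 = 1.1459
  (30 − 32.7918)²/32.7918 = 0.2377
  (41 − 41.3091)²/41.3091 = 0.0023
  (33 − 29.3849)²/29.3849 = 0.4448
  (31 − 31.5142)²/31.5142 = 0.0084
χ² = 0.3823 + 0.0029 + 2.1495 + 0.7175 + 0.0226 + 0.0223 + 1.1887 + 1.1459 + 0.2377 + 0.0023 + 0.4448 + 0.0084 = 6.325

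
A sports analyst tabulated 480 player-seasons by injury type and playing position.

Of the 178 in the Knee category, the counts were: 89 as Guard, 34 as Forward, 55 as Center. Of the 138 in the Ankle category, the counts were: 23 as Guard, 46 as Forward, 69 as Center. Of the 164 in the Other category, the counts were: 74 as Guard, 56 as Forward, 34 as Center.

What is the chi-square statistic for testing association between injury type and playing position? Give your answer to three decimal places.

53.280

Row totals: 178, 138, 164. Column totals: 186, 136, 158. Grand total N = 480.
Expected counts (row total × column total / N):
  Knee, Guard: 178×186/480 = 68.9750
  Knee, Forward: 178×136/480 = 50.4333
  Knee, Center: 178×158/480 = 58.5917
  Ankle, Guard: 138×186/480 = 53.4750
  Ankle, Forward: 138×136/480 = 39.1000
  Ankle, Center: 138×158/480 = 45.4250
  Other, Guard: 164×186/480 = 63.5500
  Other, Forward: 164×136/480 = 46.4667
  Other, Center: 164×158/480 = 53.9833
Contributions (O − E)²/E:
  (89 − 68.9750)²/68.9750 = 5.8137
  (34 − 50.4333)²/50.4333 = 5.3547
  (55 − 58.5917)²/58.5917 = 0.2202
  (23 − 53.4750)²/53.4750 = 17.3675
  (46 − 39.1000)²/39.1000 = 1.2176
  (69 − 45.4250)²/45.4250 = 12.2351
  (74 − 63.5500)²/63.5500 = 1.7184
  (56 − 46.4667)²/46.4667 = 1.9559
  (34 − 53.9833)²/53.9833 = 7.3973
χ² = 5.8137 + 5.3547 + 0.2202 + 17.3675 + 1.2176 + 12.2351 + 1.7184 + 1.9559 + 7.3973 = 53.280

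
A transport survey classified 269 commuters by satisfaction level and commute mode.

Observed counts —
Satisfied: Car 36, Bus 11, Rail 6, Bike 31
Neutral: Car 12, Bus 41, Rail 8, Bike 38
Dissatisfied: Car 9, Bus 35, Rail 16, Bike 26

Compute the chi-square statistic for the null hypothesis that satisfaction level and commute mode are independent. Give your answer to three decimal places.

Row totals: 84, 99, 86. Column totals: 57, 87, 30, 95. Grand total N = 269.
Expected counts (row total × column total / N):
  Satisfied, Car: 84×57/269 = 17.799257
  Satisfied, Bus: 84×87/269 = 27.167286
  Satisfied, Rail: 84×30/269 = 9.368030
  Satisfied, Bike: 84×95/269 = 29.665428
  Neutral, Car: 99×57/269 = 20.977695
  Neutral, Bus: 99×87/269 = 32.018587
  Neutral, Rail: 99×30/269 = 11.040892
  Neutral, Bike: 99×95/269 = 34.962825
  Dissatisfied, Car: 86×57/269 = 18.223048
  Dissatisfied, Bus: 86×87/269 = 27.814126
  Dissatisfied, Rail: 86×30/269 = 9.591078
  Dissatisfied, Bike: 86×95/269 = 30.371747
Contributions (O − E)²/E:
  (36 − 17.799257)²/17.799257 = 18.6113
  (11 − 27.167286)²/27.167286 = 9.6212
  (6 − 9.368030)²/9.368030 = 1.2109
  (31 − 29.665428)²/29.665428 = 0.0600
  (12 − 20.977695)²/20.977695 = 3.8421
  (41 − 32.018587)²/32.018587 = 2.5193
  (8 − 11.040892)²/11.040892 = 0.8375
  (38 − 34.962825)²/34.962825 = 0.2638
  (9 − 18.223048)²/18.223048 = 4.6680
  (35 − 27.814126)²/27.814126 = 1.8565
  (16 − 9.591078)²/9.591078 = 4.2826
  (26 − 30.371747)²/30.371747 = 0.6293
χ² = 18.6113 + 9.6212 + 1.2109 + 0.0600 + 3.8421 + 2.5193 + 0.8375 + 0.2638 + 4.6680 + 1.8565 + 4.2826 + 0.6293 = 48.403

48.403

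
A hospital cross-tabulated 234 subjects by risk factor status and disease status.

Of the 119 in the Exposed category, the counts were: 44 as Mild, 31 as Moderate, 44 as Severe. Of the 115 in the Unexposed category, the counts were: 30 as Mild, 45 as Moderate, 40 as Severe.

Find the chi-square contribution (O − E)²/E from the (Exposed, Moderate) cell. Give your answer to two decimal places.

1.51

Row total (Exposed) = 119; column total (Moderate) = 76; N = 234.
Expected count E = 119 × 76 / 234 = 38.6496.
Contribution = (O − E)²/E = (31 − 38.6496)² / 38.6496 = 1.51.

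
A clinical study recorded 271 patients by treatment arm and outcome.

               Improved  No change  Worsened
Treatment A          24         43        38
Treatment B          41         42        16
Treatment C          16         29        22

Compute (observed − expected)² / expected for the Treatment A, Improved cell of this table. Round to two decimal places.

1.74

Row total (Treatment A) = 105; column total (Improved) = 81; N = 271.
Expected count E = 105 × 81 / 271 = 31.384.
Contribution = (O − E)²/E = (24 − 31.384)² / 31.384 = 1.74.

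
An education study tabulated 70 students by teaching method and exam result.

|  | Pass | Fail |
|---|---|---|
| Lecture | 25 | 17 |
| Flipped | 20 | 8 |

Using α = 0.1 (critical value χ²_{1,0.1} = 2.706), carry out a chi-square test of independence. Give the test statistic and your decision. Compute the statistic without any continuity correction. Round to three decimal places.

Row totals: 42, 28. Column totals: 45, 25. Grand total N = 70.
Expected counts (row total × column total / N):
  Lecture, Pass: 42×45/70 = 27.0000
  Lecture, Fail: 42×25/70 = 15.0000
  Flipped, Pass: 28×45/70 = 18.0000
  Flipped, Fail: 28×25/70 = 10.0000
Contributions (O − E)²/E:
  (25 − 27.0000)²/27.0000 = 0.1481
  (17 − 15.0000)²/15.0000 = 0.2667
  (20 − 18.0000)²/18.0000 = 0.2222
  (8 − 10.0000)²/10.0000 = 0.4000
χ² = 0.1481 + 0.2667 + 0.2222 + 0.4000 = 1.037
df = (2−1)(2−1) = 1. Since 1.037 < 2.706, fail to reject the null hypothesis of independence at α = 0.1.

1.037; fail to reject H₀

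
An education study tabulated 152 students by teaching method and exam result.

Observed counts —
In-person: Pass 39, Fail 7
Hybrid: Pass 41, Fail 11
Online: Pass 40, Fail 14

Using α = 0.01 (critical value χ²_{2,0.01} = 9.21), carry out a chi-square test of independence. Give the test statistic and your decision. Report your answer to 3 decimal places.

Row totals: 46, 52, 54. Column totals: 120, 32. Grand total N = 152.
Expected counts (row total × column total / N):
  In-person, Pass: 46×120/152 = 36.3158
  In-person, Fail: 46×32/152 = 9.6842
  Hybrid, Pass: 52×120/152 = 41.0526
  Hybrid, Fail: 52×32/152 = 10.9474
  Online, Pass: 54×120/152 = 42.6316
  Online, Fail: 54×32/152 = 11.3684
Contributions (O − E)²/E:
  (39 − 36.3158)²/36.3158 = 0.1984
  (7 − 9.6842)²/9.6842 = 0.7440
  (41 − 41.0526)²/41.0526 = 0.0001
  (11 − 10.9474)²/10.9474 = 0.0003
  (40 − 42.6316)²/42.6316 = 0.1624
  (14 − 11.3684)²/11.3684 = 0.6092
χ² = 0.1984 + 0.7440 + 0.0001 + 0.0003 + 0.1624 + 0.6092 = 1.714
df = (3−1)(2−1) = 2. Since 1.714 < 9.21, fail to reject the null hypothesis of independence at α = 0.01.

1.714; fail to reject H₀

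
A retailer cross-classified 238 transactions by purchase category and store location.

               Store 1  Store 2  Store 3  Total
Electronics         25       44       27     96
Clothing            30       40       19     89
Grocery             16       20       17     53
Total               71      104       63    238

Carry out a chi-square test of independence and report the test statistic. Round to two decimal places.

Grand total N = 238.
Expected counts (row total × column total / N):
  Electronics, Store 1: 96×71/238 = 28.639
  Electronics, Store 2: 96×104/238 = 41.950
  Electronics, Store 3: 96×63/238 = 25.412
  Clothing, Store 1: 89×71/238 = 26.550
  Clothing, Store 2: 89×104/238 = 38.891
  Clothing, Store 3: 89×63/238 = 23.559
  Grocery, Store 1: 53×71/238 = 15.811
  Grocery, Store 2: 53×104/238 = 23.160
  Grocery, Store 3: 53×63/238 = 14.029
Contributions (O − E)²/E:
  (25 − 28.639)²/28.639 = 0.4624
  (44 − 41.950)²/41.950 = 0.1002
  (27 − 25.412)²/25.412 = 0.0992
  (30 − 26.550)²/26.550 = 0.4483
  (40 − 38.891)²/38.891 = 0.0316
  (19 − 23.559)²/23.559 = 0.8822
  (16 − 15.811)²/15.811 = 0.0023
  (20 − 23.160)²/23.160 = 0.4312
  (17 − 14.029)²/14.029 = 0.6292
χ² = 0.4624 + 0.1002 + 0.0992 + 0.4483 + 0.0316 + 0.8822 + 0.0023 + 0.4312 + 0.6292 = 3.09

3.09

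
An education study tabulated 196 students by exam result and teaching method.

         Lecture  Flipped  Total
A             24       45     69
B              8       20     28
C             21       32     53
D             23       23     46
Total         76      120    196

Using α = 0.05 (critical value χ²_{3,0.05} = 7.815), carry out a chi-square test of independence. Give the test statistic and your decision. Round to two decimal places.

4.15; fail to reject H₀

Grand total N = 196.
Expected counts (row total × column total / N):
  A, Lecture: 69×76/196 = 26.755
  A, Flipped: 69×120/196 = 42.245
  B, Lecture: 28×76/196 = 10.857
  B, Flipped: 28×120/196 = 17.143
  C, Lecture: 53×76/196 = 20.551
  C, Flipped: 53×120/196 = 32.449
  D, Lecture: 46×76/196 = 17.837
  D, Flipped: 46×120/196 = 28.163
Contributions (O − E)²/E:
  (24 − 26.755)²/26.755 = 0.2837
  (45 − 42.245)²/42.245 = 0.1797
  (8 − 10.857)²/10.857 = 0.7518
  (20 − 17.143)²/17.143 = 0.4761
  (21 − 20.551)²/20.551 = 0.0098
  (32 − 32.449)²/32.449 = 0.0062
  (23 − 17.837)²/17.837 = 1.4945
  (23 − 28.163)²/28.163 = 0.9465
χ² = 0.2837 + 0.1797 + 0.7518 + 0.4761 + 0.0098 + 0.0062 + 1.4945 + 0.9465 = 4.15
df = (4−1)(2−1) = 3. Since 4.15 < 7.815, fail to reject the null hypothesis of independence at α = 0.05.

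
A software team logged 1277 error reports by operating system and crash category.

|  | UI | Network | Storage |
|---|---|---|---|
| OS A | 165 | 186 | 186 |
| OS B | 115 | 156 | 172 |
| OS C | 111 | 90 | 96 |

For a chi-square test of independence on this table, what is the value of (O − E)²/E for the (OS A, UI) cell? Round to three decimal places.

0.002

Row total (OS A) = 537; column total (UI) = 391; N = 1277.
Expected count E = 537 × 391 / 1277 = 164.4221.
Contribution = (O − E)²/E = (165 − 164.4221)² / 164.4221 = 0.002.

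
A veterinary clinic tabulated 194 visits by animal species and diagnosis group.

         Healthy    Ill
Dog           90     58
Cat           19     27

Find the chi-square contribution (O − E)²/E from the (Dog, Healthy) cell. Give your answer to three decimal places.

Row total (Dog) = 148; column total (Healthy) = 109; N = 194.
Expected count E = 148 × 109 / 194 = 83.1546.
Contribution = (O − E)²/E = (90 − 83.1546)² / 83.1546 = 0.564.

0.564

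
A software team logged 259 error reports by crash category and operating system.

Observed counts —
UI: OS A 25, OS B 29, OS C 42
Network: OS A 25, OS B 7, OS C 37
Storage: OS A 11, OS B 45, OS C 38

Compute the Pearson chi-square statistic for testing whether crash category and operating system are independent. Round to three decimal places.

30.335

Row totals: 96, 69, 94. Column totals: 61, 81, 117. Grand total N = 259.
Expected counts (row total × column total / N):
  UI, OS A: 96×61/259 = 22.6100
  UI, OS B: 96×81/259 = 30.0232
  UI, OS C: 96×117/259 = 43.3668
  Network, OS A: 69×61/259 = 16.2510
  Network, OS B: 69×81/259 = 21.5792
  Network, OS C: 69×117/259 = 31.1699
  Storage, OS A: 94×61/259 = 22.1390
  Storage, OS B: 94×81/259 = 29.3977
  Storage, OS C: 94×117/259 = 42.4633
Contributions (O − E)²/E:
  (25 − 22.6100)²/22.6100 = 0.2526
  (29 − 30.0232)²/30.0232 = 0.0349
  (42 − 43.3668)²/43.3668 = 0.0431
  (25 − 16.2510)²/16.2510 = 4.7102
  (7 − 21.5792)²/21.5792 = 9.8499
  (37 − 31.1699)²/31.1699 = 1.0905
  (11 − 22.1390)²/22.1390 = 5.6045
  (45 − 29.3977)²/29.3977 = 8.2806
  (38 − 42.4633)²/42.4633 = 0.4691
χ² = 0.2526 + 0.0349 + 0.0431 + 4.7102 + 9.8499 + 1.0905 + 5.6045 + 8.2806 + 0.4691 = 30.335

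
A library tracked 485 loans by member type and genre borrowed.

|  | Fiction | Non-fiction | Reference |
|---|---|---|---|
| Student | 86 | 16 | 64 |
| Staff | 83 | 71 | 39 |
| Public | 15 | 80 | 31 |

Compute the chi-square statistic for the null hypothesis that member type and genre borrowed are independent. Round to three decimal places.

104.517

Row totals: 166, 193, 126. Column totals: 184, 167, 134. Grand total N = 485.
Expected counts (row total × column total / N):
  Student, Fiction: 166×184/485 = 62.9773
  Student, Non-fiction: 166×167/485 = 57.1588
  Student, Reference: 166×134/485 = 45.8639
  Staff, Fiction: 193×184/485 = 73.2206
  Staff, Non-fiction: 193×167/485 = 66.4557
  Staff, Reference: 193×134/485 = 53.3237
  Public, Fiction: 126×184/485 = 47.8021
  Public, Non-fiction: 126×167/485 = 43.3856
  Public, Reference: 126×134/485 = 34.8124
Contributions (O − E)²/E:
  (86 − 62.9773)²/62.9773 = 8.4164
  (16 − 57.1588)²/57.1588 = 29.6376
  (64 − 45.8639)²/45.8639 = 7.1716
  (83 − 73.2206)²/73.2206 = 1.3061
  (71 − 66.4557)²/66.4557 = 0.3107
  (39 − 53.3237)²/53.3237 = 3.8476
  (15 − 47.8021)²/47.8021 = 22.5090
  (80 − 43.3856)²/43.3856 = 30.9000
  (31 − 34.8124)²/34.8124 = 0.4175
χ² = 8.4164 + 29.6376 + 7.1716 + 1.3061 + 0.3107 + 3.8476 + 22.5090 + 30.9000 + 0.4175 = 104.517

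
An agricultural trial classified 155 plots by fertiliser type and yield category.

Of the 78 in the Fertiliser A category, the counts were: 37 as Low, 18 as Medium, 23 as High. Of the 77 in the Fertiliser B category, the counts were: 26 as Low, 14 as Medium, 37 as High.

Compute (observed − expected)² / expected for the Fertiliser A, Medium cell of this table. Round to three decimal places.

0.223

Row total (Fertiliser A) = 78; column total (Medium) = 32; N = 155.
Expected count E = 78 × 32 / 155 = 16.1032.
Contribution = (O − E)²/E = (18 − 16.1032)² / 16.1032 = 0.223.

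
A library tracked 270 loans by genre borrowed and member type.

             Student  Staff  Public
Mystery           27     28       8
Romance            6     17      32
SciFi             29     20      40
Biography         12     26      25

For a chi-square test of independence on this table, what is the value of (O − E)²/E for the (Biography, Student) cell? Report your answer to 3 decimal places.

1.606

Row total (Biography) = 63; column total (Student) = 74; N = 270.
Expected count E = 63 × 74 / 270 = 17.2667.
Contribution = (O − E)²/E = (12 − 17.2667)² / 17.2667 = 1.606.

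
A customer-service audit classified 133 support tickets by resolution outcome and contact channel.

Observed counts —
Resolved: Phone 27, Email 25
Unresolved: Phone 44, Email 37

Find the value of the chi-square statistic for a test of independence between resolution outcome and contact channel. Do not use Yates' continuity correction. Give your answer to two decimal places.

Row totals: 52, 81. Column totals: 71, 62. Grand total N = 133.
Expected counts (row total × column total / N):
  Resolved, Phone: 52×71/133 = 27.759
  Resolved, Email: 52×62/133 = 24.241
  Unresolved, Phone: 81×71/133 = 43.241
  Unresolved, Email: 81×62/133 = 37.759
Contributions (O − E)²/E:
  (27 − 27.759)²/27.759 = 0.0208
  (25 − 24.241)²/24.241 = 0.0238
  (44 − 43.241)²/43.241 = 0.0133
  (37 − 37.759)²/37.759 = 0.0153
χ² = 0.0208 + 0.0238 + 0.0133 + 0.0153 = 0.07

0.07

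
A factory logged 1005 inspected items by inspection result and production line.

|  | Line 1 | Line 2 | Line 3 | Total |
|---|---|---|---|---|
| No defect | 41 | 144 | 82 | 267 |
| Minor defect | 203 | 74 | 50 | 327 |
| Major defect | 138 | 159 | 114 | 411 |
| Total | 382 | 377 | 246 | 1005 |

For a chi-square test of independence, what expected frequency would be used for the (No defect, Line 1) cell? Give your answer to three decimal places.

101.487

Row total (No defect) = 267; column total (Line 1) = 382; grand total N = 1005.
Expected count = (row total × column total) / N = 267 × 382 / 1005 = 101.487.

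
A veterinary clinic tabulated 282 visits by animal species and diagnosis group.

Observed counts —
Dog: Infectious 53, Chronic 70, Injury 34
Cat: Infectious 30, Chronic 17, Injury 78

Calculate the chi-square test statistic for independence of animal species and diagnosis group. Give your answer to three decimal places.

Row totals: 157, 125. Column totals: 83, 87, 112. Grand total N = 282.
Expected counts (row total × column total / N):
  Dog, Infectious: 157×83/282 = 46.2092
  Dog, Chronic: 157×87/282 = 48.4362
  Dog, Injury: 157×112/282 = 62.3546
  Cat, Infectious: 125×83/282 = 36.7908
  Cat, Chronic: 125×87/282 = 38.5638
  Cat, Injury: 125×112/282 = 49.6454
Contributions (O − E)²/E:
  (53 − 46.2092)²/46.2092 = 0.9980
  (70 − 48.4362)²/48.4362 = 9.6002
  (34 − 62.3546)²/62.3546 = 12.8937
  (30 − 36.7908)²/36.7908 = 1.2534
  (17 − 38.5638)²/38.5638 = 12.0579
  (78 − 49.6454)²/49.6454 = 16.1945
χ² = 0.9980 + 9.6002 + 12.8937 + 1.2534 + 12.0579 + 16.1945 = 52.998

52.998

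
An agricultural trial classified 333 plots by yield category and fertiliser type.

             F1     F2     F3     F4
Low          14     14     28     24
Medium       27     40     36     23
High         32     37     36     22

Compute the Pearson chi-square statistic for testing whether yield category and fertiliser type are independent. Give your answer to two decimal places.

Row totals: 80, 126, 127. Column totals: 73, 91, 100, 69. Grand total N = 333.
Expected counts (row total × column total / N):
  Low, F1: 80×73/333 = 17.538
  Low, F2: 80×91/333 = 21.862
  Low, F3: 80×100/333 = 24.024
  Low, F4: 80×69/333 = 16.577
  Medium, F1: 126×73/333 = 27.622
  Medium, F2: 126×91/333 = 34.432
  Medium, F3: 126×100/333 = 37.838
  Medium, F4: 126×69/333 = 26.108
  High, F1: 127×73/333 = 27.841
  High, F2: 127×91/333 = 34.706
  High, F3: 127×100/333 = 38.138
  High, F4: 127×69/333 = 26.315
Contributions (O − E)²/E:
  (14 − 17.538)²/17.538 = 0.7137
  (14 − 21.862)²/21.862 = 2.8273
  (28 − 24.024)²/24.024 = 0.6580
  (24 − 16.577)²/16.577 = 3.3239
  (27 − 27.622)²/27.622 = 0.0140
  (40 − 34.432)²/34.432 = 0.9004
  (36 − 37.838)²/37.838 = 0.0893
  (23 − 26.108)²/26.108 = 0.3700
  (32 − 27.841)²/27.841 = 0.6213
  (37 − 34.706)²/34.706 = 0.1516
  (36 − 38.138)²/38.138 = 0.1199
  (22 − 26.315)²/26.315 = 0.7076
χ² = 0.7137 + 2.8273 + 0.6580 + 3.3239 + 0.0140 + 0.9004 + 0.0893 + 0.3700 + 0.6213 + 0.1516 + 0.1199 + 0.7076 = 10.50

10.50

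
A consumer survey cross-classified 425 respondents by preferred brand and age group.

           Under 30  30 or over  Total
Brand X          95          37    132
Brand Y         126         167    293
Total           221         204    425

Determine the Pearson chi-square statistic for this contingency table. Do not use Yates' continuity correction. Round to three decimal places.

30.591

Grand total N = 425.
Expected counts (row total × column total / N):
  Brand X, Under 30: 132×221/425 = 68.6400
  Brand X, 30 or over: 132×204/425 = 63.3600
  Brand Y, Under 30: 293×221/425 = 152.3600
  Brand Y, 30 or over: 293×204/425 = 140.6400
Contributions (O − E)²/E:
  (95 − 68.6400)²/68.6400 = 10.1231
  (37 − 63.3600)²/63.3600 = 10.9667
  (126 − 152.3600)²/152.3600 = 4.5606
  (167 − 140.6400)²/140.6400 = 4.9406
χ² = 10.1231 + 10.9667 + 4.5606 + 4.9406 = 30.591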